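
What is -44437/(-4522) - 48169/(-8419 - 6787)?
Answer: 223382310/17190383 ≈ 12.995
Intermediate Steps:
-44437/(-4522) - 48169/(-8419 - 6787) = -44437*(-1/4522) - 48169/(-15206) = 44437/4522 - 48169*(-1/15206) = 44437/4522 + 48169/15206 = 223382310/17190383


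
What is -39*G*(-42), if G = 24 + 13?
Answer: 60606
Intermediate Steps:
G = 37
-39*G*(-42) = -39*37*(-42) = -1443*(-42) = 60606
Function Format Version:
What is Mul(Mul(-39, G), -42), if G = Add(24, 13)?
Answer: 60606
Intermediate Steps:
G = 37
Mul(Mul(-39, G), -42) = Mul(Mul(-39, 37), -42) = Mul(-1443, -42) = 60606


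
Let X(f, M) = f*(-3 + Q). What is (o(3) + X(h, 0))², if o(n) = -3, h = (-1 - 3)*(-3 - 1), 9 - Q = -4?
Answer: 24649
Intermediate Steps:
Q = 13 (Q = 9 - 1*(-4) = 9 + 4 = 13)
h = 16 (h = -4*(-4) = 16)
X(f, M) = 10*f (X(f, M) = f*(-3 + 13) = f*10 = 10*f)
(o(3) + X(h, 0))² = (-3 + 10*16)² = (-3 + 160)² = 157² = 24649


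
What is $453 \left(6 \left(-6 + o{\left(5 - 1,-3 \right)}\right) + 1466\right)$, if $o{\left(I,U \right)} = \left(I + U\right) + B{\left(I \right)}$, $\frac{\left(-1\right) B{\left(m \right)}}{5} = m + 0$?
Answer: $596148$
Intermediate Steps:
$B{\left(m \right)} = - 5 m$ ($B{\left(m \right)} = - 5 \left(m + 0\right) = - 5 m$)
$o{\left(I,U \right)} = U - 4 I$ ($o{\left(I,U \right)} = \left(I + U\right) - 5 I = U - 4 I$)
$453 \left(6 \left(-6 + o{\left(5 - 1,-3 \right)}\right) + 1466\right) = 453 \left(6 \left(-6 - \left(3 + 4 \left(5 - 1\right)\right)\right) + 1466\right) = 453 \left(6 \left(-6 - 19\right) + 1466\right) = 453 \left(6 \left(-25\right) + 1466\right) = 453 \left(-150 + 1466\right) = 453 \cdot 1316 = 596148$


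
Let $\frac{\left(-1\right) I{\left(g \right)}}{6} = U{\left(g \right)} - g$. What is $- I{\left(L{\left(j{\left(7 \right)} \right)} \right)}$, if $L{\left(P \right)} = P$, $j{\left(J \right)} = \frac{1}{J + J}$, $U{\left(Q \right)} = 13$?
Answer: $\frac{543}{7} \approx 77.571$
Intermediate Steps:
$j{\left(J \right)} = \frac{1}{2 J}$
$I{\left(g \right)} = -78 + 6 g$ ($I{\left(g \right)} = - 6 \left(13 - g\right) = -78 + 6 g$)
$- I{\left(L{\left(j{\left(7 \right)} \right)} \right)} = - (-78 + 6 \frac{1}{2 \cdot 7}) = - (-78 + 6 \cdot \frac{1}{2} \cdot \frac{1}{7}) = - (-78 + 6 \cdot \frac{1}{14}) = - (-78 + \frac{3}{7}) = \left(-1\right) \left(- \frac{543}{7}\right) = \frac{543}{7}$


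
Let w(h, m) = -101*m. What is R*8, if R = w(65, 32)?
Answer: -25856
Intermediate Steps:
R = -3232 (R = -101*32 = -3232)
R*8 = -3232*8 = -25856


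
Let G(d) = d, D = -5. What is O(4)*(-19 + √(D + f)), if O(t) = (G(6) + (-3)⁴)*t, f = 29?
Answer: -6612 + 696*√6 ≈ -4907.2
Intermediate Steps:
O(t) = 87*t (O(t) = (6 + (-3)⁴)*t = (6 + 81)*t = 87*t)
O(4)*(-19 + √(D + f)) = (87*4)*(-19 + √(-5 + 29)) = 348*(-19 + √24) = 348*(-19 + 2*√6) = -6612 + 696*√6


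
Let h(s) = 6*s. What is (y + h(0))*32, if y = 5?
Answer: 160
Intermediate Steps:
(y + h(0))*32 = (5 + 6*0)*32 = (5 + 0)*32 = 5*32 = 160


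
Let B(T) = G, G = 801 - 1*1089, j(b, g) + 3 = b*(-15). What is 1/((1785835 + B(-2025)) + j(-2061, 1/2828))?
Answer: 1/1816459 ≈ 5.5052e-7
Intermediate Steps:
j(b, g) = -3 - 15*b (j(b, g) = -3 + b*(-15) = -3 - 15*b)
G = -288 (G = 801 - 1089 = -288)
B(T) = -288
1/((1785835 + B(-2025)) + j(-2061, 1/2828)) = 1/((1785835 - 288) + (-3 - 15*(-2061))) = 1/(1785547 + (-3 + 30915)) = 1/(1785547 + 30912) = 1/1816459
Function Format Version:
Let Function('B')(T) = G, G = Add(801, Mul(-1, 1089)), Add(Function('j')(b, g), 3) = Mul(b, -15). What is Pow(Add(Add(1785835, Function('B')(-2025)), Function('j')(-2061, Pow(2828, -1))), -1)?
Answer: Rational(1, 1816459) ≈ 5.5052e-7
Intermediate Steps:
Function('j')(b, g) = Add(-3, Mul(-15, b)) (Function('j')(b, g) = Add(-3, Mul(b, -15)) = Add(-3, Mul(-15, b)))
G = -288 (G = Add(801, -1089) = -288)
Function('B')(T) = -288
Pow(Add(Add(1785835, Function('B')(-2025)), Function('j')(-2061, Pow(2828, -1))), -1) = Pow(Add(Add(1785835, -288), Add(-3, Mul(-15, -2061))), -1) = Pow(Add(1785547, Add(-3, 30915)), -1) = Pow(Add(1785547, 30912), -1) = Pow(1816459, -1) = Rational(1, 1816459)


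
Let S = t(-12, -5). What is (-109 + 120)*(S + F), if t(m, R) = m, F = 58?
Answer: 506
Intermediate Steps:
S = -12
(-109 + 120)*(S + F) = (-109 + 120)*(-12 + 58) = 11*46 = 506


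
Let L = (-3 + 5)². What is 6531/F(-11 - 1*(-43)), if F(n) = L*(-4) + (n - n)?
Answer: -6531/16 ≈ -408.19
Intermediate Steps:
L = 4 (L = 2² = 4)
F(n) = -16 (F(n) = 4*(-4) + (n - n) = -16 + 0 = -16)
6531/F(-11 - 1*(-43)) = 6531/(-16) = 6531*(-1/16) = -6531/16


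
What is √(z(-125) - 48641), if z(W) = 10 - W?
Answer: I*√48506 ≈ 220.24*I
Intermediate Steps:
√(z(-125) - 48641) = √((10 - 1*(-125)) - 48641) = √((10 + 125) - 48641) = √(135 - 48641) = √(-48506) = I*√48506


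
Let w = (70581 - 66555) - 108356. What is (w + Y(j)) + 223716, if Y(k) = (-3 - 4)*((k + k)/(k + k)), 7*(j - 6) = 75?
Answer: 119379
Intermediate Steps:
j = 117/7 (j = 6 + (⅐)*75 = 6 + 75/7 = 117/7 ≈ 16.714)
Y(k) = -7 (Y(k) = -7*2*k/(2*k) = -7*2*k*1/(2*k) = -7*1 = -7)
w = -104330 (w = 4026 - 108356 = -104330)
(w + Y(j)) + 223716 = (-104330 - 7) + 223716 = -104337 + 223716 = 119379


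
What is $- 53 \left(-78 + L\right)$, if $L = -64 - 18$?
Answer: $8480$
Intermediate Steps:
$L = -82$ ($L = -64 - 18 = -82$)
$- 53 \left(-78 + L\right) = - 53 \left(-78 - 82\right) = \left(-53\right) \left(-160\right) = 8480$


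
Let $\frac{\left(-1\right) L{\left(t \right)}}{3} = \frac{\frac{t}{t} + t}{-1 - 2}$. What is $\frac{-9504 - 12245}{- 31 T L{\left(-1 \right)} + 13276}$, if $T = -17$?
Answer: $- \frac{21749}{13276} \approx -1.6382$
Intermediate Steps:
$L{\left(t \right)} = 1 + t$ ($L{\left(t \right)} = - 3 \frac{\frac{t}{t} + t}{-1 - 2} = - 3 \frac{1 + t}{-3} = - 3 \left(1 + t\right) \left(- \frac{1}{3}\right) = - 3 \left(- \frac{1}{3} - \frac{t}{3}\right) = 1 + t$)
$\frac{-9504 - 12245}{- 31 T L{\left(-1 \right)} + 13276} = \frac{-9504 - 12245}{\left(-31\right) \left(-17\right) \left(1 - 1\right) + 13276} = - \frac{21749}{527 \cdot 0 + 13276} = - \frac{21749}{0 + 13276} = - \frac{21749}{13276}$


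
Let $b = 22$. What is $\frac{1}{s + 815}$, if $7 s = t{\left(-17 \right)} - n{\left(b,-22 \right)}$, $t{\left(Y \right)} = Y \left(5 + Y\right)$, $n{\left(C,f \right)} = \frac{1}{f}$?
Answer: $\frac{154}{129999} \approx 0.0011846$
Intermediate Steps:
$s = \frac{4489}{154}$ ($s = \frac{- 17 \left(5 - 17\right) - \frac{1}{-22}}{7} = \frac{\left(-17\right) \left(-12\right) - - \frac{1}{22}}{7} = \frac{204 + \frac{1}{22}}{7} = \frac{1}{7} \cdot \frac{4489}{22} = \frac{4489}{154} \approx 29.149$)
$\frac{1}{s + 815} = \frac{1}{\frac{4489}{154} + 815} = \frac{1}{\frac{129999}{154}} = \frac{154}{129999}$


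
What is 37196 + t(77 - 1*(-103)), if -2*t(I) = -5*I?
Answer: 37646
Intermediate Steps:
t(I) = 5*I/2 (t(I) = -(-5)*I/2 = 5*I/2)
37196 + t(77 - 1*(-103)) = 37196 + 5*(77 - 1*(-103))/2 = 37196 + 5*(77 + 103)/2 = 37196 + (5/2)*180 = 37196 + 450 = 37646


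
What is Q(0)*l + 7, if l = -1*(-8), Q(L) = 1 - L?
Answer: 15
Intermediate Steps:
l = 8
Q(0)*l + 7 = (1 - 1*0)*8 + 7 = (1 + 0)*8 + 7 = 1*8 + 7 = 8 + 7 = 15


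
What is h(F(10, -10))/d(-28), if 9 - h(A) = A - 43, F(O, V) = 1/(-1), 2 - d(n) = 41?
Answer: -53/39 ≈ -1.3590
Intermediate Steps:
d(n) = -39 (d(n) = 2 - 1*41 = 2 - 41 = -39)
F(O, V) = -1 (F(O, V) = 1*(-1) = -1)
h(A) = 52 - A (h(A) = 9 - (A - 43) = 9 - (-43 + A) = 9 + (43 - A) = 52 - A)
h(F(10, -10))/d(-28) = (52 - 1*(-1))/(-39) = (52 + 1)*(-1/39) = 53*(-1/39) = -53/39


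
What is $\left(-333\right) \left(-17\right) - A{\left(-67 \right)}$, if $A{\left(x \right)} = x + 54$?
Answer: $5674$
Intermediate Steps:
$A{\left(x \right)} = 54 + x$
$\left(-333\right) \left(-17\right) - A{\left(-67 \right)} = \left(-333\right) \left(-17\right) - \left(54 - 67\right) = 5661 - -13 = 5661 + 13 = 5674$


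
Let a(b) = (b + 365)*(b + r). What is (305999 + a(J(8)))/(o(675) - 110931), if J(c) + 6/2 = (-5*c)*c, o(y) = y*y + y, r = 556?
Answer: 315785/345369 ≈ 0.91434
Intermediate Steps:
o(y) = y + y² (o(y) = y² + y = y + y²)
J(c) = -3 - 5*c² (J(c) = -3 + (-5*c)*c = -3 - 5*c²)
a(b) = (365 + b)*(556 + b) (a(b) = (b + 365)*(b + 556) = (365 + b)*(556 + b))
(305999 + a(J(8)))/(o(675) - 110931) = (305999 + (202940 + (-3 - 5*8²)² + 921*(-3 - 5*8²)))/(675*(1 + 675) - 110931) = (305999 + (202940 + (-3 - 5*64)² + 921*(-3 - 5*64)))/(675*676 - 110931) = (305999 + (202940 + (-3 - 320)² + 921*(-3 - 320)))/(456300 - 110931) = (305999 + (202940 + (-323)² + 921*(-323)))/345369 = (305999 + (202940 + 104329 - 297483))*(1/345369) = (305999 + 9786)*(1/345369) = 315785*(1/345369) = 315785/345369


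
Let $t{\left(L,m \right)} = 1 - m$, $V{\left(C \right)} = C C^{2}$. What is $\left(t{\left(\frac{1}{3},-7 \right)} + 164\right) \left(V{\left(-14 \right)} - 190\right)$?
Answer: $-504648$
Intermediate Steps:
$V{\left(C \right)} = C^{3}$
$\left(t{\left(\frac{1}{3},-7 \right)} + 164\right) \left(V{\left(-14 \right)} - 190\right) = \left(\left(1 - -7\right) + 164\right) \left(\left(-14\right)^{3} - 190\right) = \left(\left(1 + 7\right) + 164\right) \left(-2744 - 190\right) = \left(8 + 164\right) \left(-2934\right) = 172 \left(-2934\right) = -504648$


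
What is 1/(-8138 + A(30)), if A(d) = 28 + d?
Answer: -1/8080 ≈ -0.00012376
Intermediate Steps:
1/(-8138 + A(30)) = 1/(-8138 + (28 + 30)) = 1/(-8138 + 58) = 1/(-8080) = -1/8080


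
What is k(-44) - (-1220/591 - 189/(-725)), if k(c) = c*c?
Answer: 830300401/428475 ≈ 1937.8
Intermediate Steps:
k(c) = c²
k(-44) - (-1220/591 - 189/(-725)) = (-44)² - (-1220/591 - 189/(-725)) = 1936 - (-1220*1/591 - 189*(-1/725)) = 1936 - (-1220/591 + 189/725) = 1936 - 1*(-772801/428475) = 1936 + 772801/428475 = 830300401/428475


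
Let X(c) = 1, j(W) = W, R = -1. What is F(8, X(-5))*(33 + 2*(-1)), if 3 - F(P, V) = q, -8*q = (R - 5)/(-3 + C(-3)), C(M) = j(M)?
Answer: 775/8 ≈ 96.875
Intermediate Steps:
C(M) = M
q = -⅛ (q = -(-1 - 5)/(8*(-3 - 3)) = -(-3)/(4*(-6)) = -(-3)*(-1)/(4*6) = -⅛*1 = -⅛ ≈ -0.12500)
F(P, V) = 25/8 (F(P, V) = 3 - 1*(-⅛) = 3 + ⅛ = 25/8)
F(8, X(-5))*(33 + 2*(-1)) = 25*(33 + 2*(-1))/8 = 25*(33 - 2)/8 = (25/8)*31 = 775/8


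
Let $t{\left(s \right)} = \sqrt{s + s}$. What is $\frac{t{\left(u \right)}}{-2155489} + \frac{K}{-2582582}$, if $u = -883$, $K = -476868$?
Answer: $\frac{238434}{1291291} - \frac{i \sqrt{1766}}{2155489} \approx 0.18465 - 1.9496 \cdot 10^{-5} i$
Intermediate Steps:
$t{\left(s \right)} = \sqrt{2} \sqrt{s}$ ($t{\left(s \right)} = \sqrt{2 s} = \sqrt{2} \sqrt{s}$)
$\frac{t{\left(u \right)}}{-2155489} + \frac{K}{-2582582} = \frac{\sqrt{2} \sqrt{-883}}{-2155489} - \frac{476868}{-2582582} = \sqrt{2} i \sqrt{883} \left(- \frac{1}{2155489}\right) - - \frac{238434}{1291291} = i \sqrt{1766} \left(- \frac{1}{2155489}\right) + \frac{238434}{1291291} = - \frac{i \sqrt{1766}}{2155489} + \frac{238434}{1291291} = \frac{238434}{1291291} - \frac{i \sqrt{1766}}{2155489}$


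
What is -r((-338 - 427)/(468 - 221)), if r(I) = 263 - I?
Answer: -65726/247 ≈ -266.10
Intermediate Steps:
-r((-338 - 427)/(468 - 221)) = -(263 - (-338 - 427)/(468 - 221)) = -(263 - (-765)/247) = -(263 - 1*(-765/247)) = -(263 + 765/247) = -1*65726/247 = -65726/247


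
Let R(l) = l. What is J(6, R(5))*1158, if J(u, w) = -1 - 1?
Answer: -2316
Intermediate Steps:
J(u, w) = -2
J(6, R(5))*1158 = -2*1158 = -2316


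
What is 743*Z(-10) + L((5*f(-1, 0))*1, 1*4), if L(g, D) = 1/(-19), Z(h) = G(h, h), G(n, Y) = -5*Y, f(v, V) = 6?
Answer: 705849/19 ≈ 37150.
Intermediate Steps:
Z(h) = -5*h
L(g, D) = -1/19
743*Z(-10) + L((5*f(-1, 0))*1, 1*4) = 743*(-5*(-10)) - 1/19 = 743*50 - 1/19 = 37150 - 1/19 = 705849/19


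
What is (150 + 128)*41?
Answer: 11398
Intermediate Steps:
(150 + 128)*41 = 278*41 = 11398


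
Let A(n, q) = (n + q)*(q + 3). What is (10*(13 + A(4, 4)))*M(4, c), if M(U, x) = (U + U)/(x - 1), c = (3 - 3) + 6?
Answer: 1104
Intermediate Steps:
A(n, q) = (3 + q)*(n + q) (A(n, q) = (n + q)*(3 + q) = (3 + q)*(n + q))
c = 6 (c = 0 + 6 = 6)
M(U, x) = 2*U/(-1 + x) (M(U, x) = (2*U)/(-1 + x) = 2*U/(-1 + x))
(10*(13 + A(4, 4)))*M(4, c) = (10*(13 + (4² + 3*4 + 3*4 + 4*4)))*(2*4/(-1 + 6)) = (10*(13 + (16 + 12 + 12 + 16)))*(2*4/5) = (10*(13 + 56))*(2*4*(⅕)) = (10*69)*(8/5) = 690*(8/5) = 1104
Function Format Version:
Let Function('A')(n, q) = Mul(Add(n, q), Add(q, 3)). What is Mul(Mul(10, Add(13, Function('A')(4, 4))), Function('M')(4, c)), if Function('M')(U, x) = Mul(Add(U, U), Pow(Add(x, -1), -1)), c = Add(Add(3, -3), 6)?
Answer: 1104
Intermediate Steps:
Function('A')(n, q) = Mul(Add(3, q), Add(n, q)) (Function('A')(n, q) = Mul(Add(n, q), Add(3, q)) = Mul(Add(3, q), Add(n, q)))
c = 6 (c = Add(0, 6) = 6)
Function('M')(U, x) = Mul(2, U, Pow(Add(-1, x), -1)) (Function('M')(U, x) = Mul(Mul(2, U), Pow(Add(-1, x), -1)) = Mul(2, U, Pow(Add(-1, x), -1)))
Mul(Mul(10, Add(13, Function('A')(4, 4))), Function('M')(4, c)) = Mul(Mul(10, Add(13, Add(Pow(4, 2), Mul(3, 4), Mul(3, 4), Mul(4, 4)))), Mul(2, 4, Pow(Add(-1, 6), -1))) = Mul(Mul(10, Add(13, Add(16, 12, 12, 16))), Mul(2, 4, Pow(5, -1))) = Mul(Mul(10, Add(13, 56)), Mul(2, 4, Rational(1, 5))) = Mul(Mul(10, 69), Rational(8, 5)) = Mul(690, Rational(8, 5)) = 1104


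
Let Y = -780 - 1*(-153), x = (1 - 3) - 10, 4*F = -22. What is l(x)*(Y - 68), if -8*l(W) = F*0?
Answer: 0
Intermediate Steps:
F = -11/2 (F = (¼)*(-22) = -11/2 ≈ -5.5000)
x = -12 (x = -2 - 10 = -12)
l(W) = 0 (l(W) = -(-11)*0/16 = -⅛*0 = 0)
Y = -627 (Y = -780 + 153 = -627)
l(x)*(Y - 68) = 0*(-627 - 68) = 0*(-695) = 0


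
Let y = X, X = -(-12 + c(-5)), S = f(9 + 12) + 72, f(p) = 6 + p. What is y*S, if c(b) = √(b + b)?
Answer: 1188 - 99*I*√10 ≈ 1188.0 - 313.07*I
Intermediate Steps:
c(b) = √2*√b (c(b) = √(2*b) = √2*√b)
S = 99 (S = (6 + (9 + 12)) + 72 = (6 + 21) + 72 = 27 + 72 = 99)
X = 12 - I*√10 (X = -(-12 + √2*√(-5)) = -(-12 + √2*(I*√5)) = -(-12 + I*√10) = 12 - I*√10 ≈ 12.0 - 3.1623*I)
y = 12 - I*√10 ≈ 12.0 - 3.1623*I
y*S = (12 - I*√10)*99 = 1188 - 99*I*√10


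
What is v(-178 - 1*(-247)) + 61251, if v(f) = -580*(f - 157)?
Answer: 112291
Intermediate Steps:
v(f) = 91060 - 580*f (v(f) = -580*(-157 + f) = 91060 - 580*f)
v(-178 - 1*(-247)) + 61251 = (91060 - 580*(-178 - 1*(-247))) + 61251 = (91060 - 580*(-178 + 247)) + 61251 = (91060 - 580*69) + 61251 = (91060 - 40020) + 61251 = 51040 + 61251 = 112291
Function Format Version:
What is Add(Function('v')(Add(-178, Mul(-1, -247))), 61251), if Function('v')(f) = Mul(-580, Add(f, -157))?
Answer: 112291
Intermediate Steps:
Function('v')(f) = Add(91060, Mul(-580, f)) (Function('v')(f) = Mul(-580, Add(-157, f)) = Add(91060, Mul(-580, f)))
Add(Function('v')(Add(-178, Mul(-1, -247))), 61251) = Add(Add(91060, Mul(-580, Add(-178, Mul(-1, -247)))), 61251) = Add(Add(91060, Mul(-580, Add(-178, 247))), 61251) = Add(Add(91060, Mul(-580, 69)), 61251) = Add(Add(91060, -40020), 61251) = Add(51040, 61251) = 112291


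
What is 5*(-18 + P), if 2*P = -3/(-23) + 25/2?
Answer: -5375/92 ≈ -58.424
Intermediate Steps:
P = 581/92 (P = (-3/(-23) + 25/2)/2 = (-3*(-1/23) + 25*(½))/2 = (3/23 + 25/2)/2 = (½)*(581/46) = 581/92 ≈ 6.3152)
5*(-18 + P) = 5*(-18 + 581/92) = 5*(-1075/92) = -5375/92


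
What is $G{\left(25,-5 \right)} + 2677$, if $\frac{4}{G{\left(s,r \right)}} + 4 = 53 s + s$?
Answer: $\frac{1801623}{673} \approx 2677.0$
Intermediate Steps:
$G{\left(s,r \right)} = \frac{4}{-4 + 54 s}$ ($G{\left(s,r \right)} = \frac{4}{-4 + \left(53 s + s\right)} = \frac{4}{-4 + 54 s}$)
$G{\left(25,-5 \right)} + 2677 = \frac{2}{-2 + 27 \cdot 25} + 2677 = \frac{2}{-2 + 675} + 2677 = \frac{2}{673} + 2677 = \frac{1801623}{673}$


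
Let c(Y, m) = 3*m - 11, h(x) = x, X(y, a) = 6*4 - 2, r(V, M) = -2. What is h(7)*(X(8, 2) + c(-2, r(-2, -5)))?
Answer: 35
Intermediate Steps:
X(y, a) = 22 (X(y, a) = 24 - 2 = 22)
c(Y, m) = -11 + 3*m
h(7)*(X(8, 2) + c(-2, r(-2, -5))) = 7*(22 + (-11 + 3*(-2))) = 7*(22 + (-11 - 6)) = 7*(22 - 17) = 7*5 = 35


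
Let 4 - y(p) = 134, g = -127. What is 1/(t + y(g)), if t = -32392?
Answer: -1/32522 ≈ -3.0748e-5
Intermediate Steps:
y(p) = -130 (y(p) = 4 - 1*134 = 4 - 134 = -130)
1/(t + y(g)) = 1/(-32392 - 130) = 1/(-32522) = -1/32522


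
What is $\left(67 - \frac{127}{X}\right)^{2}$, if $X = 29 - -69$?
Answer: $\frac{41460721}{9604} \approx 4317.0$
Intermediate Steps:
$X = 98$ ($X = 29 + 69 = 98$)
$\left(67 - \frac{127}{X}\right)^{2} = \left(67 - \frac{127}{98}\right)^{2} = \left(\frac{6439}{98}\right)^{2} = \frac{41460721}{9604}$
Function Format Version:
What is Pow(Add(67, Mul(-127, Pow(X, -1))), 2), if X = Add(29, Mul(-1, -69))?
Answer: Rational(41460721, 9604) ≈ 4317.0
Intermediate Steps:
X = 98 (X = Add(29, 69) = 98)
Pow(Add(67, Mul(-127, Pow(X, -1))), 2) = Pow(Add(67, Mul(-127, Pow(98, -1))), 2) = Pow(Add(67, Mul(-127, Rational(1, 98))), 2) = Pow(Add(67, Rational(-127, 98)), 2) = Pow(Rational(6439, 98), 2) = Rational(41460721, 9604)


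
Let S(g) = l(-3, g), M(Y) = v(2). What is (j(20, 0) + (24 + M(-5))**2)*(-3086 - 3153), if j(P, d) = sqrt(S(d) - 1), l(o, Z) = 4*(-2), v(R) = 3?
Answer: -4548231 - 18717*I ≈ -4.5482e+6 - 18717.0*I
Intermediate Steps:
l(o, Z) = -8
M(Y) = 3
S(g) = -8
j(P, d) = 3*I (j(P, d) = sqrt(-8 - 1) = sqrt(-9) = 3*I)
(j(20, 0) + (24 + M(-5))**2)*(-3086 - 3153) = (3*I + (24 + 3)**2)*(-3086 - 3153) = (3*I + 27**2)*(-6239) = (3*I + 729)*(-6239) = (729 + 3*I)*(-6239) = -4548231 - 18717*I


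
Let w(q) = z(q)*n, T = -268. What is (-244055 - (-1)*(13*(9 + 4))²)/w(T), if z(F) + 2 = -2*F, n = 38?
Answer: -107747/10146 ≈ -10.620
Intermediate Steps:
z(F) = -2 - 2*F
w(q) = -76 - 76*q (w(q) = (-2 - 2*q)*38 = -76 - 76*q)
(-244055 - (-1)*(13*(9 + 4))²)/w(T) = (-244055 - (-1)*(13*(9 + 4))²)/(-76 - 76*(-268)) = (-244055 - (-1)*(13*13)²)/(-76 + 20368) = (-244055 - (-1)*169²)/20292 = (-244055 - (-1)*28561)*(1/20292) = (-244055 - 1*(-28561))*(1/20292) = (-244055 + 28561)*(1/20292) = -215494*1/20292 = -107747/10146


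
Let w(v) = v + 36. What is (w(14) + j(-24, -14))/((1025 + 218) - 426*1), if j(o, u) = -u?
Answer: 64/817 ≈ 0.078335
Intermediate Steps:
w(v) = 36 + v
(w(14) + j(-24, -14))/((1025 + 218) - 426*1) = ((36 + 14) - 1*(-14))/((1025 + 218) - 426*1) = (50 + 14)/(1243 - 426) = 64/817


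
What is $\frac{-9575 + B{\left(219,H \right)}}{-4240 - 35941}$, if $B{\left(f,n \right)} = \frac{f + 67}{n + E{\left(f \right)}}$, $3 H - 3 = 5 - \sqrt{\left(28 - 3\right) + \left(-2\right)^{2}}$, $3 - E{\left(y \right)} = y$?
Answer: $\frac{3922191445}{16456972351} - \frac{858 \sqrt{29}}{16456972351} \approx 0.23833$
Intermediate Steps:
$E{\left(y \right)} = 3 - y$
$H = \frac{8}{3} - \frac{\sqrt{29}}{3}$ ($H = 1 + \frac{5 - \sqrt{\left(28 - 3\right) + \left(-2\right)^{2}}}{3} = 1 + \frac{5 - \sqrt{\left(28 - 3\right) + 4}}{3} = 1 + \frac{5 - \sqrt{25 + 4}}{3} = 1 + \frac{5 - \sqrt{29}}{3} = 1 + \left(\frac{5}{3} - \frac{\sqrt{29}}{3}\right) = \frac{8}{3} - \frac{\sqrt{29}}{3} \approx 0.87161$)
$B{\left(f,n \right)} = \frac{67 + f}{3 + n - f}$ ($B{\left(f,n \right)} = \frac{f + 67}{n - \left(-3 + f\right)} = \frac{67 + f}{3 + n - f}$)
$\frac{-9575 + B{\left(219,H \right)}}{-4240 - 35941} = \frac{-9575 + \frac{67 + 219}{3 + \left(\frac{8}{3} - \frac{\sqrt{29}}{3}\right) - 219}}{-4240 - 35941} = \frac{-9575 + \frac{1}{3 + \left(\frac{8}{3} - \frac{\sqrt{29}}{3}\right) - 219} \cdot 286}{-40181} = \left(-9575 + \frac{1}{- \frac{640}{3} - \frac{\sqrt{29}}{3}} \cdot 286\right) \left(- \frac{1}{40181}\right) = \left(-9575 + \frac{286}{- \frac{640}{3} - \frac{\sqrt{29}}{3}}\right) \left(- \frac{1}{40181}\right) = \frac{9575}{40181} - \frac{286}{40181 \left(- \frac{640}{3} - \frac{\sqrt{29}}{3}\right)}$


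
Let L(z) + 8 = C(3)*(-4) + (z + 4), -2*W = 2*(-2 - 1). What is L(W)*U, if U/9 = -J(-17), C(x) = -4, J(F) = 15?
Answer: -2025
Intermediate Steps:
U = -135 (U = 9*(-1*15) = 9*(-15) = -135)
W = 3 (W = -(-2 - 1) = -(-3) = -½*(-6) = 3)
L(z) = 12 + z (L(z) = -8 + (-4*(-4) + (z + 4)) = -8 + (16 + (4 + z)) = -8 + (20 + z) = 12 + z)
L(W)*U = (12 + 3)*(-135) = 15*(-135) = -2025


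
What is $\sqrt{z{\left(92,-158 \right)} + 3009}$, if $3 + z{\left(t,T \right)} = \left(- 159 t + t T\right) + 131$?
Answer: $i \sqrt{26027} \approx 161.33 i$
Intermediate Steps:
$z{\left(t,T \right)} = 128 - 159 t + T t$ ($z{\left(t,T \right)} = -3 + \left(\left(- 159 t + t T\right) + 131\right) = -3 + \left(\left(- 159 t + T t\right) + 131\right) = -3 + \left(131 - 159 t + T t\right) = 128 - 159 t + T t$)
$\sqrt{z{\left(92,-158 \right)} + 3009} = \sqrt{\left(128 - 14628 - 14536\right) + 3009} = \sqrt{-29036 + 3009} = \sqrt{-26027} = i \sqrt{26027}$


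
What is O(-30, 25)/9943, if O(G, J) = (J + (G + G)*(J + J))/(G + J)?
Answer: 595/9943 ≈ 0.059841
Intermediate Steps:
O(G, J) = (J + 4*G*J)/(G + J) (O(G, J) = (J + (2*G)*(2*J))/(G + J) = (J + 4*G*J)/(G + J))
O(-30, 25)/9943 = (25*(1 + 4*(-30))/(-30 + 25))/9943 = (25*(1 - 120)/(-5))*(1/9943) = (25*(-⅕)*(-119))*(1/9943) = 595*(1/9943) = 595/9943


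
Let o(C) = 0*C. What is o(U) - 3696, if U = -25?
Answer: -3696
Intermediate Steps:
o(C) = 0
o(U) - 3696 = 0 - 3696 = -3696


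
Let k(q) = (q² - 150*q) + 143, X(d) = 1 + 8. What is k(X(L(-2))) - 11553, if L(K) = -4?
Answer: -12679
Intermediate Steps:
X(d) = 9
k(q) = 143 + q² - 150*q
k(X(L(-2))) - 11553 = (143 + 9² - 150*9) - 11553 = (143 + 81 - 1350) - 11553 = -1126 - 11553 = -12679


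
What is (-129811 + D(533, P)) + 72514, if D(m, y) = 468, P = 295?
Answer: -56829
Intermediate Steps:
(-129811 + D(533, P)) + 72514 = (-129811 + 468) + 72514 = -129343 + 72514 = -56829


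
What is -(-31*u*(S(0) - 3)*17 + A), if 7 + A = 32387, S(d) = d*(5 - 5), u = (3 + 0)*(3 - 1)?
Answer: -41866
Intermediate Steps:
u = 6 (u = 3*2 = 6)
S(d) = 0 (S(d) = d*0 = 0)
A = 32380 (A = -7 + 32387 = 32380)
-(-31*u*(S(0) - 3)*17 + A) = -(-186*(0 - 3)*17 + 32380) = -(-186*(-3)*17 + 32380) = -(-31*(-18)*17 + 32380) = -(558*17 + 32380) = -(9486 + 32380) = -1*41866 = -41866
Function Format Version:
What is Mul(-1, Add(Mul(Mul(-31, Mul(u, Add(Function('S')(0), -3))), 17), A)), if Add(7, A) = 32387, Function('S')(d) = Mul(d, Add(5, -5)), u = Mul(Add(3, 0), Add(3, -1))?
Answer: -41866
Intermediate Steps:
u = 6 (u = Mul(3, 2) = 6)
Function('S')(d) = 0 (Function('S')(d) = Mul(d, 0) = 0)
A = 32380 (A = Add(-7, 32387) = 32380)
Mul(-1, Add(Mul(Mul(-31, Mul(u, Add(Function('S')(0), -3))), 17), A)) = Mul(-1, Add(Mul(Mul(-31, Mul(6, Add(0, -3))), 17), 32380)) = Mul(-1, Add(Mul(Mul(-31, Mul(6, -3)), 17), 32380)) = Mul(-1, Add(Mul(Mul(-31, -18), 17), 32380)) = Mul(-1, Add(Mul(558, 17), 32380)) = Mul(-1, Add(9486, 32380)) = Mul(-1, 41866) = -41866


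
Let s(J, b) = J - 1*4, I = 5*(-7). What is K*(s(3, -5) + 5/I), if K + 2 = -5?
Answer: 8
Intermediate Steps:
I = -35
K = -7 (K = -2 - 5 = -7)
s(J, b) = -4 + J (s(J, b) = J - 4 = -4 + J)
K*(s(3, -5) + 5/I) = -7*((-4 + 3) + 5/(-35)) = -7*(-1 + 5*(-1/35)) = -7*(-1 - ⅐) = -7*(-8/7) = 8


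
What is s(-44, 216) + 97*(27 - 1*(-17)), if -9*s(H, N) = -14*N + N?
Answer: 4580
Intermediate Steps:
s(H, N) = 13*N/9 (s(H, N) = -(-14*N + N)/9 = -(-13)*N/9 = 13*N/9)
s(-44, 216) + 97*(27 - 1*(-17)) = (13/9)*216 + 97*(27 - 1*(-17)) = 312 + 97*(27 + 17) = 312 + 97*44 = 312 + 4268 = 4580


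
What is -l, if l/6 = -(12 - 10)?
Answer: 12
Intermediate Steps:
l = -12 (l = 6*(-(12 - 10)) = 6*(-1*2) = 6*(-2) = -12)
-l = -1*(-12) = 12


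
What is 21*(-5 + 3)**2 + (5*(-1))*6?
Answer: 54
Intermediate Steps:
21*(-5 + 3)**2 + (5*(-1))*6 = 21*(-2)**2 - 5*6 = 21*4 - 30 = 84 - 30 = 54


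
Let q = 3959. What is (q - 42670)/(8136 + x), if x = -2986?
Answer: -38711/5150 ≈ -7.5167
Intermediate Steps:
(q - 42670)/(8136 + x) = (3959 - 42670)/(8136 - 2986) = -38711/5150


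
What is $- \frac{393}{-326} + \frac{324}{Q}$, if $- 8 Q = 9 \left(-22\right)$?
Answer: $\frac{51267}{3586} \approx 14.296$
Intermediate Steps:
$Q = \frac{99}{4}$ ($Q = - \frac{9 \left(-22\right)}{8} = \left(- \frac{1}{8}\right) \left(-198\right) = \frac{99}{4} \approx 24.75$)
$- \frac{393}{-326} + \frac{324}{Q} = - \frac{393}{-326} + \frac{324}{\frac{99}{4}} = \left(-393\right) \left(- \frac{1}{326}\right) + 324 \cdot \frac{4}{99} = \frac{393}{326} + \frac{144}{11} = \frac{51267}{3586}$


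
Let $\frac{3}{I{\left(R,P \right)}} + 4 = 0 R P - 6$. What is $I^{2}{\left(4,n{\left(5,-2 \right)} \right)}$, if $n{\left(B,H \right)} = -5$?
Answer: $\frac{9}{100} \approx 0.09$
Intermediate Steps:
$I{\left(R,P \right)} = - \frac{3}{10}$ ($I{\left(R,P \right)} = \frac{3}{-4 + \left(0 R P - 6\right)} = \frac{3}{-4 - \left(6 + 0 P\right)} = \frac{3}{-4 + \left(0 - 6\right)} = \frac{3}{-4 - 6} = \frac{3}{-10} = 3 \left(- \frac{1}{10}\right) = - \frac{3}{10}$)
$I^{2}{\left(4,n{\left(5,-2 \right)} \right)} = \left(- \frac{3}{10}\right)^{2} = \frac{9}{100}$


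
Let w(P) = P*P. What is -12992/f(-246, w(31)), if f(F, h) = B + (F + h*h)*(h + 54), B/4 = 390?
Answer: -12992/937125685 ≈ -1.3864e-5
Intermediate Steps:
B = 1560 (B = 4*390 = 1560)
w(P) = P²
f(F, h) = 1560 + (54 + h)*(F + h²) (f(F, h) = 1560 + (F + h*h)*(h + 54) = 1560 + (F + h²)*(54 + h) = 1560 + (54 + h)*(F + h²))
-12992/f(-246, w(31)) = -12992/(1560 + (31²)³ + 54*(-246) + 54*(31²)² - 246*31²) = -12992/(1560 + 961³ - 13284 + 54*961² - 246*961) = -12992/(1560 + 887503681 - 13284 + 54*923521 - 236406) = -12992/(1560 + 887503681 - 13284 + 49870134 - 236406) = -12992/937125685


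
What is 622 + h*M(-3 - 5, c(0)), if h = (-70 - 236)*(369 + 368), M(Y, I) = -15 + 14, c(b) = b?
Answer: 226144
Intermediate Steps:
M(Y, I) = -1
h = -225522 (h = -306*737 = -225522)
622 + h*M(-3 - 5, c(0)) = 622 - 225522*(-1) = 622 + 225522 = 226144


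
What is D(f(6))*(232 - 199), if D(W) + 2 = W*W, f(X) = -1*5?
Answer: 759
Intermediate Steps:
f(X) = -5
D(W) = -2 + W² (D(W) = -2 + W*W = -2 + W²)
D(f(6))*(232 - 199) = (-2 + (-5)²)*(232 - 199) = (-2 + 25)*33 = 23*33 = 759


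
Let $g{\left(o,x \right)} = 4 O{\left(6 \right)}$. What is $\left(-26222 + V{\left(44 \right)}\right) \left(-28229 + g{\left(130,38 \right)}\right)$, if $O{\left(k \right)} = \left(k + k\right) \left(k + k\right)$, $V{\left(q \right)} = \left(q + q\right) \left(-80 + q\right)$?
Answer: $812721670$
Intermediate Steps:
$V{\left(q \right)} = 2 q \left(-80 + q\right)$
$O{\left(k \right)} = 4 k^{2}$ ($O{\left(k \right)} = 2 k 2 k = 4 k^{2}$)
$g{\left(o,x \right)} = 576$ ($g{\left(o,x \right)} = 4 \cdot 4 \cdot 6^{2} = 4 \cdot 4 \cdot 36 = 4 \cdot 144 = 576$)
$\left(-26222 + V{\left(44 \right)}\right) \left(-28229 + g{\left(130,38 \right)}\right) = \left(-26222 + 2 \cdot 44 \left(-80 + 44\right)\right) \left(-28229 + 576\right) = \left(-26222 + 2 \cdot 44 \left(-36\right)\right) \left(-27653\right) = \left(-26222 - 3168\right) \left(-27653\right) = \left(-29390\right) \left(-27653\right) = 812721670$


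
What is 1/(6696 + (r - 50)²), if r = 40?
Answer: 1/6796 ≈ 0.00014715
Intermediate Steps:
1/(6696 + (r - 50)²) = 1/(6696 + (40 - 50)²) = 1/(6696 + (-10)²) = 1/(6696 + 100) = 1/6796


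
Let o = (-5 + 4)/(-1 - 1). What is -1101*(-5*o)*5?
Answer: 27525/2 ≈ 13763.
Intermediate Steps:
o = ½ (o = -1/(-2) = -1*(-½) = ½ ≈ 0.50000)
-1101*(-5*o)*5 = -1101*(-5*½)*5 = -(-5505)*5/2 = -1101*(-25/2) = 27525/2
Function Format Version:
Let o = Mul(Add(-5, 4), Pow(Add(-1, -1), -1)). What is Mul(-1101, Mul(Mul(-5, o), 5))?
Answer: Rational(27525, 2) ≈ 13763.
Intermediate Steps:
o = Rational(1, 2) (o = Mul(-1, Pow(-2, -1)) = Mul(-1, Rational(-1, 2)) = Rational(1, 2) ≈ 0.50000)
Mul(-1101, Mul(Mul(-5, o), 5)) = Mul(-1101, Mul(Mul(-5, Rational(1, 2)), 5)) = Mul(-1101, Mul(Rational(-5, 2), 5)) = Mul(-1101, Rational(-25, 2)) = Rational(27525, 2)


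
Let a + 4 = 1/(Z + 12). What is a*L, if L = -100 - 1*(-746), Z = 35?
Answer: -120802/47 ≈ -2570.3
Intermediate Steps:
L = 646 (L = -100 + 746 = 646)
a = -187/47 (a = -4 + 1/(35 + 12) = -4 + 1/47 = -187/47 ≈ -3.9787)
a*L = -187/47*646 = -120802/47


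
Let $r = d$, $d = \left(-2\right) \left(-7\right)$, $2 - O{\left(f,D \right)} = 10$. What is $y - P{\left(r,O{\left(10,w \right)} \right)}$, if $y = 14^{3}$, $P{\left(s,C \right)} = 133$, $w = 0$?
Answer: $2611$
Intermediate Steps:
$O{\left(f,D \right)} = -8$ ($O{\left(f,D \right)} = 2 - 10 = -8$)
$d = 14$
$r = 14$
$y = 2744$
$y - P{\left(r,O{\left(10,w \right)} \right)} = 2744 - 133 = 2611$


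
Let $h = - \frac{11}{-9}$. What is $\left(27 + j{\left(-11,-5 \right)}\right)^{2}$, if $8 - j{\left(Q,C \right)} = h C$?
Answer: $\frac{136900}{81} \approx 1690.1$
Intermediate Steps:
$h = \frac{11}{9}$ ($h = \left(-11\right) \left(- \frac{1}{9}\right) = \frac{11}{9} \approx 1.2222$)
$j{\left(Q,C \right)} = 8 - \frac{11 C}{9}$
$\left(27 + j{\left(-11,-5 \right)}\right)^{2} = \left(27 + \left(8 - - \frac{55}{9}\right)\right)^{2} = \left(27 + \left(8 + \frac{55}{9}\right)\right)^{2} = \left(27 + \frac{127}{9}\right)^{2} = \left(\frac{370}{9}\right)^{2} = \frac{136900}{81}$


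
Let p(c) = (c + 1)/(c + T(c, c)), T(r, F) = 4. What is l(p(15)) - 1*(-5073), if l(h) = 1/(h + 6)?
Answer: 659509/130 ≈ 5073.1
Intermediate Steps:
p(c) = (1 + c)/(4 + c) (p(c) = (c + 1)/(c + 4) = (1 + c)/(4 + c))
l(h) = 1/(6 + h)
l(p(15)) - 1*(-5073) = 1/(6 + (1 + 15)/(4 + 15)) - 1*(-5073) = 1/(6 + 16/19) + 5073 = 1/(130/19) + 5073 = 19/130 + 5073 = 659509/130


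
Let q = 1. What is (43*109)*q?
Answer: 4687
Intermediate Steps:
(43*109)*q = (43*109)*1 = 4687*1 = 4687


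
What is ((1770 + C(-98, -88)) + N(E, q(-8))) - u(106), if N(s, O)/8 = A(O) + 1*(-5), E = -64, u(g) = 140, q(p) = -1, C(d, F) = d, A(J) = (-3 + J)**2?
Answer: 1620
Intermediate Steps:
N(s, O) = -40 + 8*(-3 + O)**2 (N(s, O) = 8*((-3 + O)**2 + 1*(-5)) = 8*((-3 + O)**2 - 5) = 8*(-5 + (-3 + O)**2) = -40 + 8*(-3 + O)**2)
((1770 + C(-98, -88)) + N(E, q(-8))) - u(106) = ((1770 - 98) + (-40 + 8*(-3 - 1)**2)) - 1*140 = (1672 + (-40 + 8*(-4)**2)) - 140 = (1672 + (-40 + 8*16)) - 140 = (1672 + (-40 + 128)) - 140 = (1672 + 88) - 140 = 1760 - 140 = 1620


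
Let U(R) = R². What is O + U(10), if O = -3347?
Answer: -3247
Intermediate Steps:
O + U(10) = -3347 + 10² = -3347 + 100 = -3247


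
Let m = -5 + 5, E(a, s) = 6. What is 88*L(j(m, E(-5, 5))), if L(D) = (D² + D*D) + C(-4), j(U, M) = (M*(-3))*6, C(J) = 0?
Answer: 2052864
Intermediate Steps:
m = 0
j(U, M) = -18*M (j(U, M) = -3*M*6 = -18*M)
L(D) = 2*D² (L(D) = (D² + D*D) + 0 = (D² + D²) + 0 = 2*D² + 0 = 2*D²)
88*L(j(m, E(-5, 5))) = 88*(2*(-18*6)²) = 88*(2*(-108)²) = 88*(2*11664) = 88*23328 = 2052864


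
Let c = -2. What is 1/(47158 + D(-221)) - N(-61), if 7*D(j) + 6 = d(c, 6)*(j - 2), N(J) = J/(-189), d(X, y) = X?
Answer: -6720661/20824398 ≈ -0.32273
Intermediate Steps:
N(J) = -J/189 (N(J) = J*(-1/189) = -J/189)
D(j) = -2/7 - 2*j/7 (D(j) = -6/7 + (-2*(j - 2))/7 = -6/7 + (-2*(-2 + j))/7 = -6/7 + (4 - 2*j)/7 = -6/7 + (4/7 - 2*j/7) = -2/7 - 2*j/7)
1/(47158 + D(-221)) - N(-61) = 1/(47158 + (-2/7 - 2/7*(-221))) - (-1)*(-61)/189 = 1/(47158 + (-2/7 + 442/7)) - 1*61/189 = 1/(47158 + 440/7) - 61/189 = 1/(330546/7) - 61/189 = 7/330546 - 61/189 = -6720661/20824398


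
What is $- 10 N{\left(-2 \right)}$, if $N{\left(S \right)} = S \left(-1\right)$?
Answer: $-20$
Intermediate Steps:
$N{\left(S \right)} = - S$
$- 10 N{\left(-2 \right)} = - 10 \left(\left(-1\right) \left(-2\right)\right) = \left(-10\right) 2 = -20$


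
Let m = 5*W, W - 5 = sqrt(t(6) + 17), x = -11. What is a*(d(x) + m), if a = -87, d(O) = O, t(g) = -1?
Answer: -2958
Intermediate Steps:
W = 9 (W = 5 + sqrt(-1 + 17) = 5 + sqrt(16) = 5 + 4 = 9)
m = 45 (m = 5*9 = 45)
a*(d(x) + m) = -87*(-11 + 45) = -87*34 = -2958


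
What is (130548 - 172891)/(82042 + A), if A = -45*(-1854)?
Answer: -42343/165472 ≈ -0.25589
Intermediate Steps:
A = 83430
(130548 - 172891)/(82042 + A) = (130548 - 172891)/(82042 + 83430) = -42343/165472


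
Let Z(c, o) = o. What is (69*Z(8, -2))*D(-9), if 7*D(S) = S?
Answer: 1242/7 ≈ 177.43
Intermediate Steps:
D(S) = S/7
(69*Z(8, -2))*D(-9) = (69*(-2))*((⅐)*(-9)) = -138*(-9/7) = 1242/7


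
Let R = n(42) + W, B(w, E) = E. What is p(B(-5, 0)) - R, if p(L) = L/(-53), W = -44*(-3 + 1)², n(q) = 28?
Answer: 148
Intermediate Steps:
W = -176 (W = -44*(-2)² = -44*4 = -176)
p(L) = -L/53 (p(L) = L*(-1/53) = -L/53)
R = -148 (R = 28 - 176 = -148)
p(B(-5, 0)) - R = -1/53*0 - 1*(-148) = 0 + 148 = 148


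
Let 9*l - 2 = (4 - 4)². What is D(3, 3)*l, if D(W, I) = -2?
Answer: -4/9 ≈ -0.44444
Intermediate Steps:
l = 2/9 (l = 2/9 + (4 - 4)²/9 = 2/9 + (⅑)*0² = 2/9 + (⅑)*0 = 2/9 + 0 = 2/9 ≈ 0.22222)
D(3, 3)*l = -2*2/9 = -4/9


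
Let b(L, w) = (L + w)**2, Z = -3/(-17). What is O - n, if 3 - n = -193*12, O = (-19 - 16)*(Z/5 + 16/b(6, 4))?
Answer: -197696/85 ≈ -2325.8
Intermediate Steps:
Z = 3/17 (Z = -3*(-1/17) = 3/17 ≈ 0.17647)
O = -581/85 (O = (-19 - 16)*((3/17)/5 + 16/((6 + 4)**2)) = -35*((3/17)*(1/5) + 16/(10**2)) = -35*(3/85 + 16/100) = -35*(3/85 + 16*(1/100)) = -35*(3/85 + 4/25) = -35*83/425 = -581/85 ≈ -6.8353)
n = 2319 (n = 3 - (-193)*12 = 3 - 1*(-2316) = 3 + 2316 = 2319)
O - n = -581/85 - 1*2319 = -581/85 - 2319 = -197696/85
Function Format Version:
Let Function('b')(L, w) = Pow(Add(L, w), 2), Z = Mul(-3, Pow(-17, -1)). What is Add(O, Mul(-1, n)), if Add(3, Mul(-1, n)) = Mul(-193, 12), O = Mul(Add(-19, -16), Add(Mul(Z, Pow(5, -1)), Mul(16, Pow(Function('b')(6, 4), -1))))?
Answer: Rational(-197696, 85) ≈ -2325.8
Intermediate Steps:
Z = Rational(3, 17) (Z = Mul(-3, Rational(-1, 17)) = Rational(3, 17) ≈ 0.17647)
O = Rational(-581, 85) (O = Mul(Add(-19, -16), Add(Mul(Rational(3, 17), Pow(5, -1)), Mul(16, Pow(Pow(Add(6, 4), 2), -1)))) = Mul(-35, Add(Mul(Rational(3, 17), Rational(1, 5)), Mul(16, Pow(Pow(10, 2), -1)))) = Mul(-35, Add(Rational(3, 85), Mul(16, Pow(100, -1)))) = Mul(-35, Add(Rational(3, 85), Mul(16, Rational(1, 100)))) = Mul(-35, Add(Rational(3, 85), Rational(4, 25))) = Mul(-35, Rational(83, 425)) = Rational(-581, 85) ≈ -6.8353)
n = 2319 (n = Add(3, Mul(-1, Mul(-193, 12))) = Add(3, Mul(-1, -2316)) = Add(3, 2316) = 2319)
Add(O, Mul(-1, n)) = Add(Rational(-581, 85), Mul(-1, 2319)) = Add(Rational(-581, 85), -2319) = Rational(-197696, 85)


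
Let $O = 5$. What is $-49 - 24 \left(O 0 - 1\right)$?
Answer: $-25$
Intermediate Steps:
$-49 - 24 \left(O 0 - 1\right) = -49 - 24 \left(5 \cdot 0 - 1\right) = -49 - 24 \left(0 - 1\right) = -49 - -24 = -49 + 24 = -25$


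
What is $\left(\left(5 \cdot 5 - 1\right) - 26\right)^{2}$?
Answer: $4$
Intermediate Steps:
$\left(\left(5 \cdot 5 - 1\right) - 26\right)^{2} = \left(\left(25 - 1\right) - 26\right)^{2} = \left(24 - 26\right)^{2} = \left(-2\right)^{2} = 4$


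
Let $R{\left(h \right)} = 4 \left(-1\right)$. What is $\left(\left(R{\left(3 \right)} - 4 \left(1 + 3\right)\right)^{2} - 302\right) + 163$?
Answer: $261$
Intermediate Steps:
$R{\left(h \right)} = -4$
$\left(\left(R{\left(3 \right)} - 4 \left(1 + 3\right)\right)^{2} - 302\right) + 163 = \left(\left(-4 - 4 \left(1 + 3\right)\right)^{2} - 302\right) + 163 = \left(\left(-4 - 16\right)^{2} - 302\right) + 163 = \left(\left(-20\right)^{2} - 302\right) + 163 = \left(400 - 302\right) + 163 = 98 + 163 = 261$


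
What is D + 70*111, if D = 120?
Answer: 7890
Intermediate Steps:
D + 70*111 = 120 + 70*111 = 120 + 7770 = 7890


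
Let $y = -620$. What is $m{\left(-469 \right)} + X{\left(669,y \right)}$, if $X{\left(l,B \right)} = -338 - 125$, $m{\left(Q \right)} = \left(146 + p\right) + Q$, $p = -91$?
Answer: $-877$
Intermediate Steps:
$m{\left(Q \right)} = 55 + Q$ ($m{\left(Q \right)} = \left(146 - 91\right) + Q = 55 + Q$)
$X{\left(l,B \right)} = -463$ ($X{\left(l,B \right)} = -338 - 125 = -463$)
$m{\left(-469 \right)} + X{\left(669,y \right)} = \left(55 - 469\right) - 463 = -414 - 463 = -877$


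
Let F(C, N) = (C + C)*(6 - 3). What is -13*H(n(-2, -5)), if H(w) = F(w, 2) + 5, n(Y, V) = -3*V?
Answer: -1235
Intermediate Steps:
F(C, N) = 6*C (F(C, N) = (2*C)*3 = 6*C)
H(w) = 5 + 6*w (H(w) = 6*w + 5 = 5 + 6*w)
-13*H(n(-2, -5)) = -13*(5 + 6*(-3*(-5))) = -13*(5 + 6*15) = -13*(5 + 90) = -13*95 = -1235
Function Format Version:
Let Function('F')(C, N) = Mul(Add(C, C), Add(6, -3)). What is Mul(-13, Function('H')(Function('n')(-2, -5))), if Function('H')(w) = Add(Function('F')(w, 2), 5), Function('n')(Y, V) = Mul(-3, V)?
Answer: -1235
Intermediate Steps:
Function('F')(C, N) = Mul(6, C) (Function('F')(C, N) = Mul(Mul(2, C), 3) = Mul(6, C))
Function('H')(w) = Add(5, Mul(6, w)) (Function('H')(w) = Add(Mul(6, w), 5) = Add(5, Mul(6, w)))
Mul(-13, Function('H')(Function('n')(-2, -5))) = Mul(-13, Add(5, Mul(6, Mul(-3, -5)))) = Mul(-13, Add(5, Mul(6, 15))) = Mul(-13, Add(5, 90)) = Mul(-13, 95) = -1235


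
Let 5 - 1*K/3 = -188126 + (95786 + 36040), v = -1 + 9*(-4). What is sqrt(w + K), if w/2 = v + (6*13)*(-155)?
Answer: sqrt(144661) ≈ 380.34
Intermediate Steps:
v = -37 (v = -1 - 36 = -37)
K = 168915 (K = 15 - 3*(-188126 + (95786 + 36040)) = 15 - 3*(-188126 + 131826) = 15 - 3*(-56300) = 15 + 168900 = 168915)
w = -24254 (w = 2*(-37 + (6*13)*(-155)) = 2*(-37 + 78*(-155)) = 2*(-37 - 12090) = 2*(-12127) = -24254)
sqrt(w + K) = sqrt(-24254 + 168915) = sqrt(144661)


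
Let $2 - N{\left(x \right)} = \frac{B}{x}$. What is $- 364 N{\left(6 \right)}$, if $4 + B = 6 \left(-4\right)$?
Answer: $- \frac{7280}{3} \approx -2426.7$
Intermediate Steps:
$B = -28$ ($B = -4 + 6 \left(-4\right) = -4 - 24 = -28$)
$N{\left(x \right)} = 2 + \frac{28}{x}$ ($N{\left(x \right)} = 2 - - \frac{28}{x} = 2 + \frac{28}{x}$)
$- 364 N{\left(6 \right)} = - 364 \left(2 + \frac{28}{6}\right) = - 364 \left(2 + 28 \cdot \frac{1}{6}\right) = - 364 \left(2 + \frac{14}{3}\right) = \left(-364\right) \frac{20}{3} = - \frac{7280}{3}$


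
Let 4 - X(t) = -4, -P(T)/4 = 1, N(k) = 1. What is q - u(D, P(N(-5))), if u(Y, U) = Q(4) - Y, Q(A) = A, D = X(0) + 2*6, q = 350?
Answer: 366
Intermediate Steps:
P(T) = -4 (P(T) = -4*1 = -4)
X(t) = 8 (X(t) = 4 - 1*(-4) = 4 + 4 = 8)
D = 20 (D = 8 + 2*6 = 8 + 12 = 20)
u(Y, U) = 4 - Y
q - u(D, P(N(-5))) = 350 - (4 - 1*20) = 350 - (4 - 20) = 350 - 1*(-16) = 350 + 16 = 366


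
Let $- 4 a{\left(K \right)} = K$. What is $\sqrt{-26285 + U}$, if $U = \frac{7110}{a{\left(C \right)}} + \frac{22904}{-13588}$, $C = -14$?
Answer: $\frac{i \sqrt{13714912935703}}{23779} \approx 155.74 i$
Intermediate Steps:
$a{\left(K \right)} = - \frac{K}{4}$
$U = \frac{48265258}{23779}$ ($U = \frac{7110}{\left(- \frac{1}{4}\right) \left(-14\right)} + \frac{22904}{-13588} = \frac{7110}{\frac{7}{2}} + 22904 \left(- \frac{1}{13588}\right) = 7110 \cdot \frac{2}{7} - \frac{5726}{3397} = \frac{14220}{7} - \frac{5726}{3397} = \frac{48265258}{23779} \approx 2029.7$)
$\sqrt{-26285 + U} = \sqrt{-26285 + \frac{48265258}{23779}} = \sqrt{- \frac{576765757}{23779}} = \frac{i \sqrt{13714912935703}}{23779}$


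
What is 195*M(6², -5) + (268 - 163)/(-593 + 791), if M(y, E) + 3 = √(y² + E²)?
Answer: -38575/66 + 195*√1321 ≈ 6502.9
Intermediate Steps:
M(y, E) = -3 + √(E² + y²) (M(y, E) = -3 + √(y² + E²) = -3 + √(E² + y²))
195*M(6², -5) + (268 - 163)/(-593 + 791) = 195*(-3 + √((-5)² + (6²)²)) + (268 - 163)/(-593 + 791) = 195*(-3 + √(25 + 36²)) + 105/198 = 195*(-3 + √(25 + 1296)) + 105*(1/198) = 195*(-3 + √1321) + 35/66 = (-585 + 195*√1321) + 35/66 = -38575/66 + 195*√1321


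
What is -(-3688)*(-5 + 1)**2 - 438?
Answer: 58570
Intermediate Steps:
-(-3688)*(-5 + 1)**2 - 438 = -(-3688)*(-4)**2 - 438 = -(-3688)*16 - 438 = -461*(-128) - 438 = 59008 - 438 = 58570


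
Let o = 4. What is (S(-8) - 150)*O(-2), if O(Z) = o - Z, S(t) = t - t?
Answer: -900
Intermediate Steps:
S(t) = 0
O(Z) = 4 - Z
(S(-8) - 150)*O(-2) = (0 - 150)*(4 - 1*(-2)) = -150*(4 + 2) = -150*6 = -900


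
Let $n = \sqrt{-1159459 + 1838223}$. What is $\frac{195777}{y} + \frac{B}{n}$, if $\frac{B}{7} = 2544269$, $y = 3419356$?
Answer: $\frac{195777}{3419356} + \frac{17809883 \sqrt{169691}}{339382} \approx 21617.0$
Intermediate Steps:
$B = 17809883$ ($B = 7 \cdot 2544269 = 17809883$)
$n = 2 \sqrt{169691}$ ($n = \sqrt{678764} = 2 \sqrt{169691} \approx 823.87$)
$\frac{195777}{y} + \frac{B}{n} = \frac{195777}{3419356} + \frac{17809883}{2 \sqrt{169691}} = 195777 \cdot \frac{1}{3419356} + 17809883 \frac{\sqrt{169691}}{339382} = \frac{195777}{3419356} + \frac{17809883 \sqrt{169691}}{339382}$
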